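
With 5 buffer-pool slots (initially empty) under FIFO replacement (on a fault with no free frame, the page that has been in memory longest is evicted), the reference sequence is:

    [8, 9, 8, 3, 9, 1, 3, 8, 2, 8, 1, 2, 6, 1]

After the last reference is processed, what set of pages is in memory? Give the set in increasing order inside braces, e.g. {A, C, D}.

{1, 2, 3, 6, 9}

8 -> fault, frames [8]
9 -> fault, frames [8, 9]
8 -> hit
3 -> fault, frames [8, 9, 3]
9 -> hit
1 -> fault, frames [8, 9, 3, 1]
3 -> hit
8 -> hit
2 -> fault, frames [8, 9, 3, 1, 2]
8 -> hit
1 -> hit
2 -> hit
6 -> fault, evict 8, frames [9, 3, 1, 2, 6]
1 -> hit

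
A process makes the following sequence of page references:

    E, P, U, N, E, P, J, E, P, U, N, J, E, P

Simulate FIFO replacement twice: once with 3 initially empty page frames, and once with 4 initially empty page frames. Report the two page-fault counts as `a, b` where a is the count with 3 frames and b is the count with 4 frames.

11, 12

3 frames: F F F F F F F . . F F . F F → 11 faults.
4 frames: F F F F . . F F F F F F F F → 12 faults.
12 > 11: adding a frame increased faults — Belady's anomaly.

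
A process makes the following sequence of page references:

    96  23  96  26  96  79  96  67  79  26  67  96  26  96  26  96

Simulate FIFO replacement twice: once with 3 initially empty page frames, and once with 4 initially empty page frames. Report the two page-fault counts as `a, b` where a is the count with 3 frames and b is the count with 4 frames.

3 frames: F F . F . F F F . F . . . . . . → 7 faults.
4 frames: F F . F . F . F . . . F . . . . → 6 faults.
6 < 7: adding a frame reduced faults, as is typical.

7, 6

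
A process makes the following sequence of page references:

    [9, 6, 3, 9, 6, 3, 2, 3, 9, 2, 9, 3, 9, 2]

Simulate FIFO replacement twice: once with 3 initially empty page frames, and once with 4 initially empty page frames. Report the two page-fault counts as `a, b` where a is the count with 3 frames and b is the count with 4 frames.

3 frames: F F F . . . F . F . . . . . → 5 faults.
4 frames: F F F . . . F . . . . . . . → 4 faults.
4 < 5: adding a frame reduced faults, as is typical.

5, 4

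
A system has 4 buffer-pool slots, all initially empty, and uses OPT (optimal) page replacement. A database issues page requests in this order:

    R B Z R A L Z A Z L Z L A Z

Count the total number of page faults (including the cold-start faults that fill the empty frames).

R -> miss, frames {R}
B -> miss, frames {R,B}
Z -> miss, frames {R,B,Z}
R -> hit
A -> miss, frames {R,B,Z,A}
L -> miss, evict B, frames {R,Z,A,L}
Z -> hit
A -> hit
Z -> hit
L -> hit
Z -> hit
L -> hit
A -> hit
Z -> hit
Page faults: 5.

5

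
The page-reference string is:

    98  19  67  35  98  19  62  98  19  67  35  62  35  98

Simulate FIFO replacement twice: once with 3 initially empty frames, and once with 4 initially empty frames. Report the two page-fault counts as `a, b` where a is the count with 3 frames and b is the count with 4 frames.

10, 11

3 frames: F F F F F F F . . F F . . F → 10 faults.
4 frames: F F F F . . F F F F F F . F → 11 faults.
11 > 10: adding a frame increased faults — Belady's anomaly.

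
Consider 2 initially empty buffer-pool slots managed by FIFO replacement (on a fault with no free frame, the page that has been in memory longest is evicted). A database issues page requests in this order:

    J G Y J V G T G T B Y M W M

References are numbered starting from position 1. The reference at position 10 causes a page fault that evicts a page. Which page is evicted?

G

pos 1: J -> miss, frames {J}
pos 2: G -> miss, frames {J,G}
pos 3: Y -> miss, evict J, frames {G,Y}
pos 4: J -> miss, evict G, frames {Y,J}
pos 5: V -> miss, evict Y, frames {J,V}
pos 6: G -> miss, evict J, frames {V,G}
pos 7: T -> miss, evict V, frames {G,T}
pos 8: G -> hit
pos 9: T -> hit
pos 10: B -> miss, evict G, frames {T,B}
At position 10, page G is evicted.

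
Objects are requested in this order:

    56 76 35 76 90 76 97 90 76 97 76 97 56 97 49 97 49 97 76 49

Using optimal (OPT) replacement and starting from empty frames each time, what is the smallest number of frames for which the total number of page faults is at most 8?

3

f=1: 20 faults
f=2: 9 faults
f=3: 7 faults
f=4: 6 faults
f=5: 6 faults
f=6: 6 faults
Smallest f with faults ≤ 8 is 3.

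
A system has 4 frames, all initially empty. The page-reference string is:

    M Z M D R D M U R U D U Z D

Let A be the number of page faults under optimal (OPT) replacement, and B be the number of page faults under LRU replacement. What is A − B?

Under OPT: F F . F F . . F . . . . . . → 5 faults.
Under LRU: F F . F F . . F . . . . F . → 6 faults.
A − B = 5 − 6 = -1.

-1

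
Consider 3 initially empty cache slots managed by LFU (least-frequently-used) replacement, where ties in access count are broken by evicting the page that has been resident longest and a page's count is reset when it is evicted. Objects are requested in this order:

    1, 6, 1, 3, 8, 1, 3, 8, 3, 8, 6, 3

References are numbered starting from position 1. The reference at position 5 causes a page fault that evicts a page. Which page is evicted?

6

pos 1: 1 -> fault, frames [1]
pos 2: 6 -> fault, frames [1, 6]
pos 3: 1 -> hit
pos 4: 3 -> fault, frames [1, 6, 3]
pos 5: 8 -> fault, evict 6, frames [1, 3, 8]
At position 5, page 6 is evicted.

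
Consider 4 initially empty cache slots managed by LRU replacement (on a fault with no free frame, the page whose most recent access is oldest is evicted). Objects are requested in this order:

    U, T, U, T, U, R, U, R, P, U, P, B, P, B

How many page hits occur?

9

U -> fault, frames {U}
T -> fault, frames {U,T}
U -> hit
T -> hit
U -> hit
R -> fault, frames {T,U,R}
U -> hit
R -> hit
P -> fault, frames {T,U,R,P}
U -> hit
P -> hit
B -> fault, evict T, frames {R,U,P,B}
P -> hit
B -> hit
Hits: 9.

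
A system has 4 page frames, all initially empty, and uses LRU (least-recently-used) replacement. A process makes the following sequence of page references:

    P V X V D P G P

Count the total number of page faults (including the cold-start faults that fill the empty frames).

5

P → miss, frames [P]
V → miss, frames [P, V]
X → miss, frames [P, V, X]
V → hit
D → miss, frames [P, X, V, D]
P → hit
G → miss, evict X, frames [V, D, P, G]
P → hit
Page faults: 5.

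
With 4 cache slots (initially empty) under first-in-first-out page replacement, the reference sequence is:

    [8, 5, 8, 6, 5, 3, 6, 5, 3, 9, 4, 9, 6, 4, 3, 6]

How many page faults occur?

8 -> miss, frames {8}
5 -> miss, frames {8,5}
8 -> hit
6 -> miss, frames {8,5,6}
5 -> hit
3 -> miss, frames {8,5,6,3}
6 -> hit
5 -> hit
3 -> hit
9 -> miss, evict 8, frames {5,6,3,9}
4 -> miss, evict 5, frames {6,3,9,4}
9 -> hit
6 -> hit
4 -> hit
3 -> hit
6 -> hit
Page faults: 6.

6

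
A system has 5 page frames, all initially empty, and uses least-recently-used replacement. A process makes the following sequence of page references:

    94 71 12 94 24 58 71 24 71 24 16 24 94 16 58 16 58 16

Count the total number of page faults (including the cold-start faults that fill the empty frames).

94: miss, frames {94}
71: miss, frames {94,71}
12: miss, frames {94,71,12}
94: hit
24: miss, frames {71,12,94,24}
58: miss, frames {71,12,94,24,58}
71: hit
24: hit
71: hit
24: hit
16: miss, evict 12, frames {94,58,71,24,16}
24: hit
94: hit
16: hit
58: hit
16: hit
58: hit
16: hit
Page faults: 6.

6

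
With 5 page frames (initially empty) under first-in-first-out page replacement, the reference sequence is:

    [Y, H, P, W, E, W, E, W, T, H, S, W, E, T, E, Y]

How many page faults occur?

Y: miss, frames [Y]
H: miss, frames [Y, H]
P: miss, frames [Y, H, P]
W: miss, frames [Y, H, P, W]
E: miss, frames [Y, H, P, W, E]
W: hit
E: hit
W: hit
T: miss, evict Y, frames [H, P, W, E, T]
H: hit
S: miss, evict H, frames [P, W, E, T, S]
W: hit
E: hit
T: hit
E: hit
Y: miss, evict P, frames [W, E, T, S, Y]
Page faults: 8.

8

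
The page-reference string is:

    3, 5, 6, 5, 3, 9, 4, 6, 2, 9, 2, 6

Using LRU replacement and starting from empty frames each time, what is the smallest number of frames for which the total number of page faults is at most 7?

f=1: 12 faults
f=2: 10 faults
f=3: 8 faults
f=4: 7 faults
f=5: 6 faults
f=6: 6 faults
Smallest f with faults ≤ 7 is 4.

4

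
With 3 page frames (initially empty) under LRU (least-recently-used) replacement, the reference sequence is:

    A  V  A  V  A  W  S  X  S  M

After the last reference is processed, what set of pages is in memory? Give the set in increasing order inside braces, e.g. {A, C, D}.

A -> miss, frames (A)
V -> miss, frames (A V)
A -> hit
V -> hit
A -> hit
W -> miss, frames (V A W)
S -> miss, evict V, frames (A W S)
X -> miss, evict A, frames (W S X)
S -> hit
M -> miss, evict W, frames (X S M)

{M, S, X}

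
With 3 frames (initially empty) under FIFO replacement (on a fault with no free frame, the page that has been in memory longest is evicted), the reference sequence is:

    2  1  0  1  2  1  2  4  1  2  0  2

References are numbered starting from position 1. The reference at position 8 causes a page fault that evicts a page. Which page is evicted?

2

pos 1: 2 → miss, frames (2)
pos 2: 1 → miss, frames (2 1)
pos 3: 0 → miss, frames (2 1 0)
pos 4: 1 → hit
pos 5: 2 → hit
pos 6: 1 → hit
pos 7: 2 → hit
pos 8: 4 → miss, evict 2, frames (1 0 4)
At position 8, page 2 is evicted.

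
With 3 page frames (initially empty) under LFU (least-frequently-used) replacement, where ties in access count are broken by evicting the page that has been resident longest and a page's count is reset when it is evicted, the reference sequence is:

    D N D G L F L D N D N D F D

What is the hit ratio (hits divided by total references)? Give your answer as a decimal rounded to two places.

0.50

D -> miss, frames (D)
N -> miss, frames (D N)
D -> hit
G -> miss, frames (D N G)
L -> miss, evict N, frames (D G L)
F -> miss, evict G, frames (D L F)
L -> hit
D -> hit
N -> miss, evict F, frames (D L N)
D -> hit
N -> hit
D -> hit
F -> miss, evict L, frames (D N F)
D -> hit
Hits: 7 of 14 references → 7/14 = 0.5000.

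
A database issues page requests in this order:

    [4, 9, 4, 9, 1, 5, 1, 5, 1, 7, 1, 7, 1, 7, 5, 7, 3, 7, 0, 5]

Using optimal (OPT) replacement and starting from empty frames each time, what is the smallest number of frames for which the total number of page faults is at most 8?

f=1: 20 faults
f=2: 9 faults
f=3: 7 faults
f=4: 7 faults
f=5: 7 faults
f=6: 7 faults
f=7: 7 faults
Smallest f with faults ≤ 8 is 3.

3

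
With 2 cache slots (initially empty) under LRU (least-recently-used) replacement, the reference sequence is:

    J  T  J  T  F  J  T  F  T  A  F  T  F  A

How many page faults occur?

J: fault, frames (J)
T: fault, frames (J T)
J: hit
T: hit
F: fault, evict J, frames (T F)
J: fault, evict T, frames (F J)
T: fault, evict F, frames (J T)
F: fault, evict J, frames (T F)
T: hit
A: fault, evict F, frames (T A)
F: fault, evict T, frames (A F)
T: fault, evict A, frames (F T)
F: hit
A: fault, evict T, frames (F A)
Page faults: 10.

10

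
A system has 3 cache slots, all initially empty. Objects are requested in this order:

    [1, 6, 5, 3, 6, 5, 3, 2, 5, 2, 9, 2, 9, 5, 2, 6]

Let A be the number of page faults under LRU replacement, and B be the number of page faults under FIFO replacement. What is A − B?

Under LRU: F F F F . . . F . . F . . . . F → 7 faults.
Under FIFO: F F F F . . . F . . F . . F . F → 8 faults.
A − B = 7 − 8 = -1.

-1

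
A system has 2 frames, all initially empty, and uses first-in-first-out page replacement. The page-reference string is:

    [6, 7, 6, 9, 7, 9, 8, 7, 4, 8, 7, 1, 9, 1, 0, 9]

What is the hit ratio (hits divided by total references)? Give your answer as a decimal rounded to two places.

6 -> fault, frames (6)
7 -> fault, frames (6 7)
6 -> hit
9 -> fault, evict 6, frames (7 9)
7 -> hit
9 -> hit
8 -> fault, evict 7, frames (9 8)
7 -> fault, evict 9, frames (8 7)
4 -> fault, evict 8, frames (7 4)
8 -> fault, evict 7, frames (4 8)
7 -> fault, evict 4, frames (8 7)
1 -> fault, evict 8, frames (7 1)
9 -> fault, evict 7, frames (1 9)
1 -> hit
0 -> fault, evict 1, frames (9 0)
9 -> hit
Hits: 5 of 16 references → 5/16 = 0.3125.

0.31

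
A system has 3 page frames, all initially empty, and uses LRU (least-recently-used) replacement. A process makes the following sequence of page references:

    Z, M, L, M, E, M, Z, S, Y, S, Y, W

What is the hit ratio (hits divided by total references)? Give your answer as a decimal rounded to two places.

Z -> miss, frames (Z)
M -> miss, frames (Z M)
L -> miss, frames (Z M L)
M -> hit
E -> miss, evict Z, frames (L M E)
M -> hit
Z -> miss, evict L, frames (E M Z)
S -> miss, evict E, frames (M Z S)
Y -> miss, evict M, frames (Z S Y)
S -> hit
Y -> hit
W -> miss, evict Z, frames (S Y W)
Hits: 4 of 12 references → 4/12 = 0.3333.

0.33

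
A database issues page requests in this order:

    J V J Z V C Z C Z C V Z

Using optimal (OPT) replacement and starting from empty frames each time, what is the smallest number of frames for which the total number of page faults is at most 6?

2

f=1: 12 faults
f=2: 5 faults
f=3: 4 faults
f=4: 4 faults
Smallest f with faults ≤ 6 is 2.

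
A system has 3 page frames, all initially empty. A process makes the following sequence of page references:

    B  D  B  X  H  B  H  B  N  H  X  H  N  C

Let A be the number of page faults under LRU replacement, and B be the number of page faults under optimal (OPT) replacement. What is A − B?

1

Under LRU: F F . F F . . . F . F . . F → 7 faults.
Under OPT: F F . F F . . . F . . . . F → 6 faults.
A − B = 7 − 6 = 1.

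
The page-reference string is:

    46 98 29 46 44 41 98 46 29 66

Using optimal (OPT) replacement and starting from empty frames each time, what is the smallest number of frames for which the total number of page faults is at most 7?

3

f=1: 10 faults
f=2: 8 faults
f=3: 7 faults
f=4: 6 faults
f=5: 6 faults
f=6: 6 faults
Smallest f with faults ≤ 7 is 3.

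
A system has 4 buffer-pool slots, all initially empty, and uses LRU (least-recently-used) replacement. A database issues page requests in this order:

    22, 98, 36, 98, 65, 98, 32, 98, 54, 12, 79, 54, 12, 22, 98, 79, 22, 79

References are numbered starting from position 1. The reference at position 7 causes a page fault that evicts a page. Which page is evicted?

22

pos 1: 22: miss, frames (22)
pos 2: 98: miss, frames (22 98)
pos 3: 36: miss, frames (22 98 36)
pos 4: 98: hit
pos 5: 65: miss, frames (22 36 98 65)
pos 6: 98: hit
pos 7: 32: miss, evict 22, frames (36 65 98 32)
At position 7, page 22 is evicted.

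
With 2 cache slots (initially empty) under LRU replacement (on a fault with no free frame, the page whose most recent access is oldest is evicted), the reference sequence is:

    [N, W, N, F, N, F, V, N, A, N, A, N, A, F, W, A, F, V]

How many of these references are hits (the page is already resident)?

N -> fault, frames {N}
W -> fault, frames {N,W}
N -> hit
F -> fault, evict W, frames {N,F}
N -> hit
F -> hit
V -> fault, evict N, frames {F,V}
N -> fault, evict F, frames {V,N}
A -> fault, evict V, frames {N,A}
N -> hit
A -> hit
N -> hit
A -> hit
F -> fault, evict N, frames {A,F}
W -> fault, evict A, frames {F,W}
A -> fault, evict F, frames {W,A}
F -> fault, evict W, frames {A,F}
V -> fault, evict A, frames {F,V}
Hits: 7.

7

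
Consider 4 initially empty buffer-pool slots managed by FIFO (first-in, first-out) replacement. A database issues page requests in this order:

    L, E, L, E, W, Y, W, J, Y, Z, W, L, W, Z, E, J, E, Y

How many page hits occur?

L: fault, frames {L}
E: fault, frames {L,E}
L: hit
E: hit
W: fault, frames {L,E,W}
Y: fault, frames {L,E,W,Y}
W: hit
J: fault, evict L, frames {E,W,Y,J}
Y: hit
Z: fault, evict E, frames {W,Y,J,Z}
W: hit
L: fault, evict W, frames {Y,J,Z,L}
W: fault, evict Y, frames {J,Z,L,W}
Z: hit
E: fault, evict J, frames {Z,L,W,E}
J: fault, evict Z, frames {L,W,E,J}
E: hit
Y: fault, evict L, frames {W,E,J,Y}
Hits: 7.

7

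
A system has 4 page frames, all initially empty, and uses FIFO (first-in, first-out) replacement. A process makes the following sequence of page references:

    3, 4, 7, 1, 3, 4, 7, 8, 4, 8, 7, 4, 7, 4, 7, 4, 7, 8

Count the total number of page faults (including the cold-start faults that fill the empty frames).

5

3 -> miss, frames {3}
4 -> miss, frames {3,4}
7 -> miss, frames {3,4,7}
1 -> miss, frames {3,4,7,1}
3 -> hit
4 -> hit
7 -> hit
8 -> miss, evict 3, frames {4,7,1,8}
4 -> hit
8 -> hit
7 -> hit
4 -> hit
7 -> hit
4 -> hit
7 -> hit
4 -> hit
7 -> hit
8 -> hit
Page faults: 5.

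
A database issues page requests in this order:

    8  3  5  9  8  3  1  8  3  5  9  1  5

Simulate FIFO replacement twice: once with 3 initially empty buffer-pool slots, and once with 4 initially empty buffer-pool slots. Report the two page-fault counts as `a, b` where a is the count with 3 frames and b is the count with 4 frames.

3 frames: F F F F F F F . . F F . . → 9 faults.
4 frames: F F F F . . F F F F F F . → 10 faults.
10 > 9: adding a frame increased faults — Belady's anomaly.

9, 10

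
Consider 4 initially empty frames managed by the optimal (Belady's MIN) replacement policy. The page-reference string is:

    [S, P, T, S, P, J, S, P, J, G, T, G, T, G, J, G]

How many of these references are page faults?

5

S -> fault, frames [S]
P -> fault, frames [S, P]
T -> fault, frames [S, P, T]
S -> hit
P -> hit
J -> fault, frames [S, P, T, J]
S -> hit
P -> hit
J -> hit
G -> fault, evict P, frames [S, T, J, G]
T -> hit
G -> hit
T -> hit
G -> hit
J -> hit
G -> hit
Page faults: 5.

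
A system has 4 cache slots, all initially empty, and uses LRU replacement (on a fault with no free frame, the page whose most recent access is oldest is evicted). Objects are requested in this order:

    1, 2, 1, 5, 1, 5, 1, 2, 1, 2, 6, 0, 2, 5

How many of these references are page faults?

6

1: miss, frames [1]
2: miss, frames [1, 2]
1: hit
5: miss, frames [2, 1, 5]
1: hit
5: hit
1: hit
2: hit
1: hit
2: hit
6: miss, frames [5, 1, 2, 6]
0: miss, evict 5, frames [1, 2, 6, 0]
2: hit
5: miss, evict 1, frames [6, 0, 2, 5]
Page faults: 6.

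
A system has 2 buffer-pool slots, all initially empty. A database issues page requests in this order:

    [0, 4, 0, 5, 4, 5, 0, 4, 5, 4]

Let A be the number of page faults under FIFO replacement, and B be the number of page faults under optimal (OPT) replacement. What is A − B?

1

Under FIFO: F F . F . . F F F . → 6 faults.
Under OPT: F F . F . . F . F . → 5 faults.
A − B = 6 − 5 = 1.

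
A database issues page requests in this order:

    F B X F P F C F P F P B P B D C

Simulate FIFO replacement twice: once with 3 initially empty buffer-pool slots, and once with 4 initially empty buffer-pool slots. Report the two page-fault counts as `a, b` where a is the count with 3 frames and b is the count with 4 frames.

10, 8

3 frames: F F F . F F F . . . . F F . F F → 10 faults.
4 frames: F F F . F . F F . . . F . . F . → 8 faults.
8 < 10: adding a frame reduced faults, as is typical.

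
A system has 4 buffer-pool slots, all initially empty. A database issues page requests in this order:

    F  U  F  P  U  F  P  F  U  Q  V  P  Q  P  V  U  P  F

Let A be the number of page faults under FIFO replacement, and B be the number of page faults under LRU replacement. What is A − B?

-1

Under FIFO: F F . F . . . . . F F . . . . . . F → 6 faults.
Under LRU: F F . F . . . . . F F F . . . . . F → 7 faults.
A − B = 6 − 7 = -1.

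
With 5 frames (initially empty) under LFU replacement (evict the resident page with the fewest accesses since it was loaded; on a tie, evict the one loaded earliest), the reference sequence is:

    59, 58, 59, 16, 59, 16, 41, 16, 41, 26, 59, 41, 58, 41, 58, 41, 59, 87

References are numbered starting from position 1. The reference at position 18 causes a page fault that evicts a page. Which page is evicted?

26

pos 1: 59 → fault, frames [59]
pos 2: 58 → fault, frames [59, 58]
pos 3: 59 → hit
pos 4: 16 → fault, frames [59, 58, 16]
pos 5: 59 → hit
pos 6: 16 → hit
pos 7: 41 → fault, frames [59, 58, 16, 41]
pos 8: 16 → hit
pos 9: 41 → hit
pos 10: 26 → fault, frames [59, 58, 16, 41, 26]
pos 11: 59 → hit
pos 12: 41 → hit
pos 13: 58 → hit
pos 14: 41 → hit
pos 15: 58 → hit
pos 16: 41 → hit
pos 17: 59 → hit
pos 18: 87 → fault, evict 26, frames [59, 58, 16, 41, 87]
At position 18, page 26 is evicted.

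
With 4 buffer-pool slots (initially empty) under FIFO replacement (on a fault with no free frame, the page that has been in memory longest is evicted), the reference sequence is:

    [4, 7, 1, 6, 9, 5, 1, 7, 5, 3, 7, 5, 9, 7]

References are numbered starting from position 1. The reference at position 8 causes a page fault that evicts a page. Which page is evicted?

pos 1: 4 -> miss, frames [4]
pos 2: 7 -> miss, frames [4, 7]
pos 3: 1 -> miss, frames [4, 7, 1]
pos 4: 6 -> miss, frames [4, 7, 1, 6]
pos 5: 9 -> miss, evict 4, frames [7, 1, 6, 9]
pos 6: 5 -> miss, evict 7, frames [1, 6, 9, 5]
pos 7: 1 -> hit
pos 8: 7 -> miss, evict 1, frames [6, 9, 5, 7]
At position 8, page 1 is evicted.

1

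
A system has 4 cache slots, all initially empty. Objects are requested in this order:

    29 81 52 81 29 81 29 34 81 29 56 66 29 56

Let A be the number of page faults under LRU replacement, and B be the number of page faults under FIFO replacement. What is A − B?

-1

Under LRU: F F F . . . . F . . F F . . → 6 faults.
Under FIFO: F F F . . . . F . . F F F . → 7 faults.
A − B = 6 − 7 = -1.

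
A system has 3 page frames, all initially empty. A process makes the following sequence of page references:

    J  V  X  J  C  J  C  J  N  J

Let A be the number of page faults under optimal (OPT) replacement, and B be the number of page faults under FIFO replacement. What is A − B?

-1

Under OPT: F F F . F . . . F . → 5 faults.
Under FIFO: F F F . F F . . F . → 6 faults.
A − B = 5 − 6 = -1.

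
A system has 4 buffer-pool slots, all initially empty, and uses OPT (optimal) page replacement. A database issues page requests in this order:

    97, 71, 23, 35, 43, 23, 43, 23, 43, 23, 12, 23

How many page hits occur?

97 → miss, frames (97)
71 → miss, frames (97 71)
23 → miss, frames (97 71 23)
35 → miss, frames (97 71 23 35)
43 → miss, evict 35, frames (97 71 23 43)
23 → hit
43 → hit
23 → hit
43 → hit
23 → hit
12 → miss, evict 43, frames (97 71 23 12)
23 → hit
Hits: 6.

6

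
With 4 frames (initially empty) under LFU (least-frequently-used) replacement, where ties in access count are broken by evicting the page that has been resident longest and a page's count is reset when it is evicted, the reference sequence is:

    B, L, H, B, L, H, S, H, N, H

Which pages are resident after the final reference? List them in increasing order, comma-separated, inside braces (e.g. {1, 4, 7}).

B → fault, frames {B}
L → fault, frames {B,L}
H → fault, frames {B,L,H}
B → hit
L → hit
H → hit
S → fault, frames {B,L,H,S}
H → hit
N → fault, evict S, frames {B,L,H,N}
H → hit

{B, H, L, N}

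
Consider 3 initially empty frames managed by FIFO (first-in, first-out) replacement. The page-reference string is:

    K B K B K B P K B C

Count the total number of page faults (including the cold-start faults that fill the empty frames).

4

K: miss, frames [K]
B: miss, frames [K, B]
K: hit
B: hit
K: hit
B: hit
P: miss, frames [K, B, P]
K: hit
B: hit
C: miss, evict K, frames [B, P, C]
Page faults: 4.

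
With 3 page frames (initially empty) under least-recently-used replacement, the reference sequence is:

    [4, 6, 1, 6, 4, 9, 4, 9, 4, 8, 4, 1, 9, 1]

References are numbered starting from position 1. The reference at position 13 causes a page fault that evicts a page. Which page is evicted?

8

pos 1: 4 → fault, frames [4]
pos 2: 6 → fault, frames [4, 6]
pos 3: 1 → fault, frames [4, 6, 1]
pos 4: 6 → hit
pos 5: 4 → hit
pos 6: 9 → fault, evict 1, frames [6, 4, 9]
pos 7: 4 → hit
pos 8: 9 → hit
pos 9: 4 → hit
pos 10: 8 → fault, evict 6, frames [9, 4, 8]
pos 11: 4 → hit
pos 12: 1 → fault, evict 9, frames [8, 4, 1]
pos 13: 9 → fault, evict 8, frames [4, 1, 9]
At position 13, page 8 is evicted.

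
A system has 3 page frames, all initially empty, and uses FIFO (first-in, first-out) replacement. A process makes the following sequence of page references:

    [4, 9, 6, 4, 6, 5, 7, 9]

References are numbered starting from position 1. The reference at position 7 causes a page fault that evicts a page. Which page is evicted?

9

pos 1: 4: fault, frames (4)
pos 2: 9: fault, frames (4 9)
pos 3: 6: fault, frames (4 9 6)
pos 4: 4: hit
pos 5: 6: hit
pos 6: 5: fault, evict 4, frames (9 6 5)
pos 7: 7: fault, evict 9, frames (6 5 7)
At position 7, page 9 is evicted.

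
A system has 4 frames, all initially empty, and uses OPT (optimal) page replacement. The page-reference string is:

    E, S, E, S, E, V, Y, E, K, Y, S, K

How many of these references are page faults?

E: fault, frames [E]
S: fault, frames [E, S]
E: hit
S: hit
E: hit
V: fault, frames [E, S, V]
Y: fault, frames [E, S, V, Y]
E: hit
K: fault, evict V, frames [E, S, Y, K]
Y: hit
S: hit
K: hit
Page faults: 5.

5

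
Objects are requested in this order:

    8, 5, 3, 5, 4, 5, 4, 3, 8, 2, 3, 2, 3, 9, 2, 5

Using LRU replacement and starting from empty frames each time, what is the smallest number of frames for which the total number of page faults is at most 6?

6

f=1: 16 faults
f=2: 11 faults
f=3: 8 faults
f=4: 7 faults
f=5: 7 faults
f=6: 6 faults
Smallest f with faults ≤ 6 is 6.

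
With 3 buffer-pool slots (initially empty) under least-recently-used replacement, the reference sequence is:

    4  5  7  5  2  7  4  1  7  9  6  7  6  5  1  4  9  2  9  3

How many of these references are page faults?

4: fault, frames [4]
5: fault, frames [4, 5]
7: fault, frames [4, 5, 7]
5: hit
2: fault, evict 4, frames [7, 5, 2]
7: hit
4: fault, evict 5, frames [2, 7, 4]
1: fault, evict 2, frames [7, 4, 1]
7: hit
9: fault, evict 4, frames [1, 7, 9]
6: fault, evict 1, frames [7, 9, 6]
7: hit
6: hit
5: fault, evict 9, frames [7, 6, 5]
1: fault, evict 7, frames [6, 5, 1]
4: fault, evict 6, frames [5, 1, 4]
9: fault, evict 5, frames [1, 4, 9]
2: fault, evict 1, frames [4, 9, 2]
9: hit
3: fault, evict 4, frames [2, 9, 3]
Page faults: 14.

14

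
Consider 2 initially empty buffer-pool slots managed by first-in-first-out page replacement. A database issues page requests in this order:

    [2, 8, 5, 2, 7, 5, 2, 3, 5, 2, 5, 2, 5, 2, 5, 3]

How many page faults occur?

2: fault, frames [2]
8: fault, frames [2, 8]
5: fault, evict 2, frames [8, 5]
2: fault, evict 8, frames [5, 2]
7: fault, evict 5, frames [2, 7]
5: fault, evict 2, frames [7, 5]
2: fault, evict 7, frames [5, 2]
3: fault, evict 5, frames [2, 3]
5: fault, evict 2, frames [3, 5]
2: fault, evict 3, frames [5, 2]
5: hit
2: hit
5: hit
2: hit
5: hit
3: fault, evict 5, frames [2, 3]
Page faults: 11.

11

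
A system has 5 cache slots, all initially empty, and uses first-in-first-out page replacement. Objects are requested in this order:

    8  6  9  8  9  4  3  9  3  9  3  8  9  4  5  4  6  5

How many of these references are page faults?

6

8 -> fault, frames [8]
6 -> fault, frames [8, 6]
9 -> fault, frames [8, 6, 9]
8 -> hit
9 -> hit
4 -> fault, frames [8, 6, 9, 4]
3 -> fault, frames [8, 6, 9, 4, 3]
9 -> hit
3 -> hit
9 -> hit
3 -> hit
8 -> hit
9 -> hit
4 -> hit
5 -> fault, evict 8, frames [6, 9, 4, 3, 5]
4 -> hit
6 -> hit
5 -> hit
Page faults: 6.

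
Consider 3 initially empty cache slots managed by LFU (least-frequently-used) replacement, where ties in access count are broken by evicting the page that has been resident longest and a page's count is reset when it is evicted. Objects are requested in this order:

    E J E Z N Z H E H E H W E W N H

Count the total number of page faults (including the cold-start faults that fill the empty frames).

7

E -> fault, frames {E}
J -> fault, frames {E,J}
E -> hit
Z -> fault, frames {E,J,Z}
N -> fault, evict J, frames {E,Z,N}
Z -> hit
H -> fault, evict N, frames {E,Z,H}
E -> hit
H -> hit
E -> hit
H -> hit
W -> fault, evict Z, frames {E,H,W}
E -> hit
W -> hit
N -> fault, evict W, frames {E,H,N}
H -> hit
Page faults: 7.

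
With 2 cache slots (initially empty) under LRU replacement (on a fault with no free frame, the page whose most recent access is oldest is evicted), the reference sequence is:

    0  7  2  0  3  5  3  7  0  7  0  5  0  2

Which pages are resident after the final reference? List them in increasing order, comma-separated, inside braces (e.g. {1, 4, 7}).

0: miss, frames (0)
7: miss, frames (0 7)
2: miss, evict 0, frames (7 2)
0: miss, evict 7, frames (2 0)
3: miss, evict 2, frames (0 3)
5: miss, evict 0, frames (3 5)
3: hit
7: miss, evict 5, frames (3 7)
0: miss, evict 3, frames (7 0)
7: hit
0: hit
5: miss, evict 7, frames (0 5)
0: hit
2: miss, evict 5, frames (0 2)

{0, 2}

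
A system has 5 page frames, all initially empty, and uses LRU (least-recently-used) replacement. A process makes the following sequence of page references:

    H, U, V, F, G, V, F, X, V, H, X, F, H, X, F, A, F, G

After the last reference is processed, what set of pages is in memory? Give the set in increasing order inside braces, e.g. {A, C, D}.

H → miss, frames {H}
U → miss, frames {H,U}
V → miss, frames {H,U,V}
F → miss, frames {H,U,V,F}
G → miss, frames {H,U,V,F,G}
V → hit
F → hit
X → miss, evict H, frames {U,G,V,F,X}
V → hit
H → miss, evict U, frames {G,F,X,V,H}
X → hit
F → hit
H → hit
X → hit
F → hit
A → miss, evict G, frames {V,H,X,F,A}
F → hit
G → miss, evict V, frames {H,X,A,F,G}

{A, F, G, H, X}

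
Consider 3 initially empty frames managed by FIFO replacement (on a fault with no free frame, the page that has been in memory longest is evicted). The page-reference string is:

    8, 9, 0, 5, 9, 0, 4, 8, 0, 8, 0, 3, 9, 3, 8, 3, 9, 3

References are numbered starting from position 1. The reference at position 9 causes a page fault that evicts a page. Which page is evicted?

pos 1: 8 -> fault, frames [8]
pos 2: 9 -> fault, frames [8, 9]
pos 3: 0 -> fault, frames [8, 9, 0]
pos 4: 5 -> fault, evict 8, frames [9, 0, 5]
pos 5: 9 -> hit
pos 6: 0 -> hit
pos 7: 4 -> fault, evict 9, frames [0, 5, 4]
pos 8: 8 -> fault, evict 0, frames [5, 4, 8]
pos 9: 0 -> fault, evict 5, frames [4, 8, 0]
At position 9, page 5 is evicted.

5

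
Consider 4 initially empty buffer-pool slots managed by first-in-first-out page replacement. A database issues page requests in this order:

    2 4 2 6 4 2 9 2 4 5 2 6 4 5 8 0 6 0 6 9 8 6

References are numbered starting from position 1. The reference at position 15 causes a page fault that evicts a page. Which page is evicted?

pos 1: 2 → fault, frames [2]
pos 2: 4 → fault, frames [2, 4]
pos 3: 2 → hit
pos 4: 6 → fault, frames [2, 4, 6]
pos 5: 4 → hit
pos 6: 2 → hit
pos 7: 9 → fault, frames [2, 4, 6, 9]
pos 8: 2 → hit
pos 9: 4 → hit
pos 10: 5 → fault, evict 2, frames [4, 6, 9, 5]
pos 11: 2 → fault, evict 4, frames [6, 9, 5, 2]
pos 12: 6 → hit
pos 13: 4 → fault, evict 6, frames [9, 5, 2, 4]
pos 14: 5 → hit
pos 15: 8 → fault, evict 9, frames [5, 2, 4, 8]
At position 15, page 9 is evicted.

9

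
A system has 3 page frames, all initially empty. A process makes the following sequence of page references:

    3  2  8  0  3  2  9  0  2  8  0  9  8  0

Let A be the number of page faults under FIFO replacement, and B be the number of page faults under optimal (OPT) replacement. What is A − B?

3

Under FIFO: F F F F F F F F . F . . . . → 9 faults.
Under OPT: F F F F . . F . . F . . . . → 6 faults.
A − B = 9 − 6 = 3.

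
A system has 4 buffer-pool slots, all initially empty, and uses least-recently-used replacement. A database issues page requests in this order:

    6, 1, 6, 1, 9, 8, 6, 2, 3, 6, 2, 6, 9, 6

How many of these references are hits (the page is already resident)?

7

6: miss, frames (6)
1: miss, frames (6 1)
6: hit
1: hit
9: miss, frames (6 1 9)
8: miss, frames (6 1 9 8)
6: hit
2: miss, evict 1, frames (9 8 6 2)
3: miss, evict 9, frames (8 6 2 3)
6: hit
2: hit
6: hit
9: miss, evict 8, frames (3 2 6 9)
6: hit
Hits: 7.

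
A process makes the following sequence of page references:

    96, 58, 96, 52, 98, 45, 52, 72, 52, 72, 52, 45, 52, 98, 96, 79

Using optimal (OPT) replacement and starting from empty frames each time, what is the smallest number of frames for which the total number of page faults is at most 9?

3

f=1: 16 faults
f=2: 10 faults
f=3: 9 faults
f=4: 8 faults
f=5: 7 faults
f=6: 7 faults
f=7: 7 faults
Smallest f with faults ≤ 9 is 3.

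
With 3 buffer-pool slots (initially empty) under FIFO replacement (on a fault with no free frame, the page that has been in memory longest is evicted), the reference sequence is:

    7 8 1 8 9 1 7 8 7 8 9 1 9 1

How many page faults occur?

7: miss, frames (7)
8: miss, frames (7 8)
1: miss, frames (7 8 1)
8: hit
9: miss, evict 7, frames (8 1 9)
1: hit
7: miss, evict 8, frames (1 9 7)
8: miss, evict 1, frames (9 7 8)
7: hit
8: hit
9: hit
1: miss, evict 9, frames (7 8 1)
9: miss, evict 7, frames (8 1 9)
1: hit
Page faults: 8.

8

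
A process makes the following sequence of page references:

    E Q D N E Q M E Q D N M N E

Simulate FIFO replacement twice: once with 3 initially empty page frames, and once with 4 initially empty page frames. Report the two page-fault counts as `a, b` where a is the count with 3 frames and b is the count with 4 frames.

3 frames: F F F F F F F . . F F . . F → 10 faults.
4 frames: F F F F . . F F F F F F . F → 11 faults.
11 > 10: adding a frame increased faults — Belady's anomaly.

10, 11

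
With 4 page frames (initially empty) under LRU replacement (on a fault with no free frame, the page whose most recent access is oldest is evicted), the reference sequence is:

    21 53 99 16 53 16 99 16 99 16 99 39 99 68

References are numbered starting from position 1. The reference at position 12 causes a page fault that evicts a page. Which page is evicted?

21

pos 1: 21 -> fault, frames {21}
pos 2: 53 -> fault, frames {21,53}
pos 3: 99 -> fault, frames {21,53,99}
pos 4: 16 -> fault, frames {21,53,99,16}
pos 5: 53 -> hit
pos 6: 16 -> hit
pos 7: 99 -> hit
pos 8: 16 -> hit
pos 9: 99 -> hit
pos 10: 16 -> hit
pos 11: 99 -> hit
pos 12: 39 -> fault, evict 21, frames {53,16,99,39}
At position 12, page 21 is evicted.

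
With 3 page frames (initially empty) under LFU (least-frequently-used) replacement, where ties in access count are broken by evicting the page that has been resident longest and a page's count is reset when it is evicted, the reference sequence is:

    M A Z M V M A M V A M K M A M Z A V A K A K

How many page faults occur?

9

M -> fault, frames {M}
A -> fault, frames {M,A}
Z -> fault, frames {M,A,Z}
M -> hit
V -> fault, evict A, frames {M,Z,V}
M -> hit
A -> fault, evict Z, frames {M,V,A}
M -> hit
V -> hit
A -> hit
M -> hit
K -> fault, evict V, frames {M,A,K}
M -> hit
A -> hit
M -> hit
Z -> fault, evict K, frames {M,A,Z}
A -> hit
V -> fault, evict Z, frames {M,A,V}
A -> hit
K -> fault, evict V, frames {M,A,K}
A -> hit
K -> hit
Page faults: 9.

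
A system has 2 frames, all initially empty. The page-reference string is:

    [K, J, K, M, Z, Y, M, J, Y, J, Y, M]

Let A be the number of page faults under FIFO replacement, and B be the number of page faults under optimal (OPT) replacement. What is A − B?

2

Under FIFO: F F . F F F F F F . . F → 9 faults.
Under OPT: F F . F F F . F . . . F → 7 faults.
A − B = 9 − 7 = 2.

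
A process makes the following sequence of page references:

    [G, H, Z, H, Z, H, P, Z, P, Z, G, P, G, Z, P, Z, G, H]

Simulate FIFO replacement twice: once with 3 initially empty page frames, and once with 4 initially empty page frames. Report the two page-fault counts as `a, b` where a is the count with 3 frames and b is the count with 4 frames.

3 frames: F F F . . . F . . . F . . . . . . F → 6 faults.
4 frames: F F F . . . F . . . . . . . . . . . → 4 faults.
4 < 6: adding a frame reduced faults, as is typical.

6, 4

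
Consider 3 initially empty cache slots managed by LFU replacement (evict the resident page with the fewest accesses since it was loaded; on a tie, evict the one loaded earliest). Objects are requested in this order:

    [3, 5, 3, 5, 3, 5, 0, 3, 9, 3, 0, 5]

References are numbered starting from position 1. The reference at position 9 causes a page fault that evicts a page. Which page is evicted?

pos 1: 3 -> miss, frames [3]
pos 2: 5 -> miss, frames [3, 5]
pos 3: 3 -> hit
pos 4: 5 -> hit
pos 5: 3 -> hit
pos 6: 5 -> hit
pos 7: 0 -> miss, frames [3, 5, 0]
pos 8: 3 -> hit
pos 9: 9 -> miss, evict 0, frames [3, 5, 9]
At position 9, page 0 is evicted.

0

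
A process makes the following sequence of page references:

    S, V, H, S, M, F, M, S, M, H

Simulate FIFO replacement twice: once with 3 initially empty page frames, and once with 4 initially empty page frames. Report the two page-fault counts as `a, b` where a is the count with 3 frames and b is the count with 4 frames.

7, 6

3 frames: F F F . F F . F . F → 7 faults.
4 frames: F F F . F F . F . . → 6 faults.
6 < 7: adding a frame reduced faults, as is typical.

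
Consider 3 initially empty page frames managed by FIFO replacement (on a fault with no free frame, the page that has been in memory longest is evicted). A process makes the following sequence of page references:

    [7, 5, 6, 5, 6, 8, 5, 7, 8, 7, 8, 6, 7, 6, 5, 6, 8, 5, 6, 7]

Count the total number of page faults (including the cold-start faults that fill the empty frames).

9

7: miss, frames [7]
5: miss, frames [7, 5]
6: miss, frames [7, 5, 6]
5: hit
6: hit
8: miss, evict 7, frames [5, 6, 8]
5: hit
7: miss, evict 5, frames [6, 8, 7]
8: hit
7: hit
8: hit
6: hit
7: hit
6: hit
5: miss, evict 6, frames [8, 7, 5]
6: miss, evict 8, frames [7, 5, 6]
8: miss, evict 7, frames [5, 6, 8]
5: hit
6: hit
7: miss, evict 5, frames [6, 8, 7]
Page faults: 9.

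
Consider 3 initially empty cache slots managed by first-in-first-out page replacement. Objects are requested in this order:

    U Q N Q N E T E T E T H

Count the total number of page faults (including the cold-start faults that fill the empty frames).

U → miss, frames [U]
Q → miss, frames [U, Q]
N → miss, frames [U, Q, N]
Q → hit
N → hit
E → miss, evict U, frames [Q, N, E]
T → miss, evict Q, frames [N, E, T]
E → hit
T → hit
E → hit
T → hit
H → miss, evict N, frames [E, T, H]
Page faults: 6.

6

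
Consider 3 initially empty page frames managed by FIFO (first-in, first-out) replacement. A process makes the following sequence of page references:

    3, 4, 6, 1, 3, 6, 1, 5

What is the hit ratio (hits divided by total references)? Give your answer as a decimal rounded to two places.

0.25

3: miss, frames {3}
4: miss, frames {3,4}
6: miss, frames {3,4,6}
1: miss, evict 3, frames {4,6,1}
3: miss, evict 4, frames {6,1,3}
6: hit
1: hit
5: miss, evict 6, frames {1,3,5}
Hits: 2 of 8 references → 2/8 = 0.2500.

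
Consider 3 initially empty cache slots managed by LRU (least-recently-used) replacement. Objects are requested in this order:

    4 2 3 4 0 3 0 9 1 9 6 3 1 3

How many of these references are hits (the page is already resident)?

5

4: fault, frames {4}
2: fault, frames {4,2}
3: fault, frames {4,2,3}
4: hit
0: fault, evict 2, frames {3,4,0}
3: hit
0: hit
9: fault, evict 4, frames {3,0,9}
1: fault, evict 3, frames {0,9,1}
9: hit
6: fault, evict 0, frames {1,9,6}
3: fault, evict 1, frames {9,6,3}
1: fault, evict 9, frames {6,3,1}
3: hit
Hits: 5.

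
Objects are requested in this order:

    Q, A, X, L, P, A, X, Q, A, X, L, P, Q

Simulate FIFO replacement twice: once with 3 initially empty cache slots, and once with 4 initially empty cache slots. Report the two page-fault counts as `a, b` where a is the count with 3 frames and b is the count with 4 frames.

3 frames: F F F F F F F F . . F F . → 10 faults.
4 frames: F F F F F . . F F F F F F → 11 faults.
11 > 10: adding a frame increased faults — Belady's anomaly.

10, 11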